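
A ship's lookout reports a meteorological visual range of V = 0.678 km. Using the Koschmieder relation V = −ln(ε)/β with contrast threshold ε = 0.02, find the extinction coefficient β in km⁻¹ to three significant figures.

β = −ln(0.02) / V = 3.912 / 0.678 = 5.7699 km⁻¹.

5.77 km⁻¹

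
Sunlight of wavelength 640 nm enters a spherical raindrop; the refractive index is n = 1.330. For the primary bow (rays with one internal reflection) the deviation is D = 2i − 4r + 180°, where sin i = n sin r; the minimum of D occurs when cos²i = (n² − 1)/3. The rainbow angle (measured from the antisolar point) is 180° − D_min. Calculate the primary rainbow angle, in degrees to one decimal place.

42.5°

cos²i = (1.76890 − 1)/3 = 0.25630; i = arccos(0.50626) = 59.585°.
sin r = sin 59.585°/1.330 = 0.64841; r = 40.422°.
D_min = 2·59.585° − 4·40.422° + 180° = 137.484°.
Rainbow angle = 180° − D_min = 42.516°.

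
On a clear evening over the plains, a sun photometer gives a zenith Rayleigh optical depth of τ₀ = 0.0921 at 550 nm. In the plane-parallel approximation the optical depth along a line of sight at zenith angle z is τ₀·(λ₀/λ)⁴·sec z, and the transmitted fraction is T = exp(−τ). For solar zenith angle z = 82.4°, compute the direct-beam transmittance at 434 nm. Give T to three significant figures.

sec 82.4° = 7.5611.
τ = 0.0921 × (550/434)⁴ × 7.5611 = 0.0921 × 2.5792 × 7.5611 = 1.7961.
T = exp(−1.7961) = 0.1659.

0.166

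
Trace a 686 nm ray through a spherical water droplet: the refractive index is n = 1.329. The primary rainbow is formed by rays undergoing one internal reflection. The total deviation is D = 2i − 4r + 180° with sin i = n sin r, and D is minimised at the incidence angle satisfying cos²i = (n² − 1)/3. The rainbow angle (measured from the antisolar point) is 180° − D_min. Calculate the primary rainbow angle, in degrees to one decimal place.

cos²i = (1.76624 − 1)/3 = 0.25541; i = arccos(0.50538) = 59.643°.
sin r = sin 59.643°/1.329 = 0.64928; r = 40.487°.
D_min = 2·59.643° − 4·40.487° + 180° = 137.337°.
Rainbow angle = 180° − D_min = 42.663°.

42.7°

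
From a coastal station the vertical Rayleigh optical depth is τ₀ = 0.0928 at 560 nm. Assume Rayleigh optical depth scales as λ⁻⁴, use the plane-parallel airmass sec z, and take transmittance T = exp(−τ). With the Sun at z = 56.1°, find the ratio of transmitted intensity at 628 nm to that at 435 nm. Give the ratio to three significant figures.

1.42

Airmass: sec 56.1° = 1.7929.
τ(628 nm) = 0.0928 × (560/628)⁴ × 1.7929 = 0.0928 × 0.6323 × 1.7929 = 0.1052.
τ(435 nm) = 0.0928 × (560/435)⁴ × 1.7929 = 0.0928 × 2.7466 × 1.7929 = 0.4570.
T(628)/T(435) = exp(τ_B − τ_A) = exp(0.3518) = 1.4216.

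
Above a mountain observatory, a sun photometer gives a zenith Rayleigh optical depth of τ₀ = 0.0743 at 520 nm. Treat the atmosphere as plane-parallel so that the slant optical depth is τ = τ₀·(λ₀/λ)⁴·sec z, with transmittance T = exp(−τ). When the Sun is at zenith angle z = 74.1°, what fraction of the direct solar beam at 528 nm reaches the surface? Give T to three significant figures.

0.775

sec 74.1° = 3.6502.
τ = 0.0743 × (520/528)⁴ × 3.6502 = 0.0743 × 0.9408 × 3.6502 = 0.2551.
T = exp(−0.2551) = 0.7748.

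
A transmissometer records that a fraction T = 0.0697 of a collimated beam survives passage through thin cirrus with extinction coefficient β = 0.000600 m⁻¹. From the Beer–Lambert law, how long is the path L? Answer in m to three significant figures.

Beer–Lambert: T = exp(−βL) ⇒ L = −ln(T)/β = −ln(0.0697)/0.000600 = 2.6636/0.000600 = 4439 m.

4440 m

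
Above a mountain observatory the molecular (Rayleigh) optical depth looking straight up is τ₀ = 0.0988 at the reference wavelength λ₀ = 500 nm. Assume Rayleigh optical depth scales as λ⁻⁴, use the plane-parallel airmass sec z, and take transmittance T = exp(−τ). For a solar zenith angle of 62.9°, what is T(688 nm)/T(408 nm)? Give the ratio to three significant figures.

1.54

Airmass: sec 62.9° = 2.1952.
τ(688 nm) = 0.0988 × (500/688)⁴ × 2.1952 = 0.0988 × 0.2789 × 2.1952 = 0.0605.
τ(408 nm) = 0.0988 × (500/408)⁴ × 2.1952 = 0.0988 × 2.2555 × 2.1952 = 0.4892.
T(688)/T(408) = exp(τ_B − τ_A) = exp(0.4287) = 1.5352.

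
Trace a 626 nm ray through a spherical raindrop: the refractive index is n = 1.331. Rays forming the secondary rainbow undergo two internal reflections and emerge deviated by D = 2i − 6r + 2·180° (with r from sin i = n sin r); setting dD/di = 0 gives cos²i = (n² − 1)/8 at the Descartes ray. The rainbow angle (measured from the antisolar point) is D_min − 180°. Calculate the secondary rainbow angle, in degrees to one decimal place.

cos²i = (1.77156 − 1)/8 = 0.09645; i = arccos(0.31056) = 71.907°.
sin r = sin 71.907°/1.331 = 0.71417; r = 45.575°.
D_min = 2·71.907° − 6·45.575° + 360° = 230.365°.
Rainbow angle = D_min − 180° = 50.365°.

50.4°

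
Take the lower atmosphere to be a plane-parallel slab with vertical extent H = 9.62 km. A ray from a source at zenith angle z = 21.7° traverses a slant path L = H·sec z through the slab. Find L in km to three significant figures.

10.4 km

sec z = 1/cos 21.7° = 1.0763.
L = 9.62 × 1.0763 = 10.354 km.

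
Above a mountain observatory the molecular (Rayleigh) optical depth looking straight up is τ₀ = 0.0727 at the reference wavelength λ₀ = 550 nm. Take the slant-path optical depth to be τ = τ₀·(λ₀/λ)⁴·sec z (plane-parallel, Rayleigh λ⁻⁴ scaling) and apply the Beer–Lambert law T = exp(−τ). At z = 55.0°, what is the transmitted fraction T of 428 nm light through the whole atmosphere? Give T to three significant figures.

sec 55.0° = 1.7434.
τ = 0.0727 × (550/428)⁴ × 1.7434 = 0.0727 × 2.7269 × 1.7434 = 0.3456.
T = exp(−0.3456) = 0.7078.

0.708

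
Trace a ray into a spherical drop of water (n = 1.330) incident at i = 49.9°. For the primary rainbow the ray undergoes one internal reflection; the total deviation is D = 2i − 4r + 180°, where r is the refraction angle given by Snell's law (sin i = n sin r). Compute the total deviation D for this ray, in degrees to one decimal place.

139.4°

sin r = sin 49.9° / 1.330 = 0.7649/1.330 = 0.5751; r = 35.11°.
D = 2·49.9° − 4·35.11° + 180° = 99.80° − 140.43° + 180° = 139.37°.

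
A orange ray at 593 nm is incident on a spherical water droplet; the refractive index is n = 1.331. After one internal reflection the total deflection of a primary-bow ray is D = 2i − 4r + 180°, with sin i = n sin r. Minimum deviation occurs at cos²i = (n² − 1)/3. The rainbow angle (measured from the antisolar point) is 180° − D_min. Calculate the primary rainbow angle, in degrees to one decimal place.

42.4°

cos²i = (1.77156 − 1)/3 = 0.25719; i = arccos(0.50714) = 59.527°.
sin r = sin 59.527°/1.331 = 0.64753; r = 40.356°.
D_min = 2·59.527° − 4·40.356° + 180° = 137.630°.
Rainbow angle = 180° − D_min = 42.370°.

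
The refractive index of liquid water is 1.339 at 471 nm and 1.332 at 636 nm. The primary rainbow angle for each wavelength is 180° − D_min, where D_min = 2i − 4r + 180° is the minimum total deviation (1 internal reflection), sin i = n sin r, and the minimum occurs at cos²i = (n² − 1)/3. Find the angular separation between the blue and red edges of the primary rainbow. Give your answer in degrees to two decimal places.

1.01°

At 471 nm (n = 1.339): cos²i = 0.26431 → i = 59.062°, r = 39.834°, D_min = 138.786°, rainbow angle = 41.214°.
At 636 nm (n = 1.332): cos²i = 0.25807 → i = 59.469°, r = 40.290°, D_min = 137.776°, rainbow angle = 42.224°.
Angular width = |41.214° − 42.224°| = 1.010°.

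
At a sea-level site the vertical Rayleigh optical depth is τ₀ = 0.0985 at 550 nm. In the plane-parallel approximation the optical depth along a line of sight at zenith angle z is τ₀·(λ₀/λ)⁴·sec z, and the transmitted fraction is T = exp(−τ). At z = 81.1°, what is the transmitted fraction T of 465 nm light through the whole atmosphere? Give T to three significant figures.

sec 81.1° = 6.4637.
τ = 0.0985 × (550/465)⁴ × 6.4637 = 0.0985 × 1.9572 × 6.4637 = 1.2461.
T = exp(−1.2461) = 0.2876.

0.288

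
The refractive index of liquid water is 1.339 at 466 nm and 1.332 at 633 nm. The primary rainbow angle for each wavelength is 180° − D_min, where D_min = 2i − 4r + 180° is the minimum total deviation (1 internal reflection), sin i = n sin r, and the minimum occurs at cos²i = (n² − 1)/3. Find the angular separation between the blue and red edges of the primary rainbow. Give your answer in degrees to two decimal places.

1.01°

At 466 nm (n = 1.339): cos²i = 0.26431 → i = 59.062°, r = 39.834°, D_min = 138.786°, rainbow angle = 41.214°.
At 633 nm (n = 1.332): cos²i = 0.25807 → i = 59.469°, r = 40.290°, D_min = 137.776°, rainbow angle = 42.224°.
Angular width = |41.214° − 42.224°| = 1.010°.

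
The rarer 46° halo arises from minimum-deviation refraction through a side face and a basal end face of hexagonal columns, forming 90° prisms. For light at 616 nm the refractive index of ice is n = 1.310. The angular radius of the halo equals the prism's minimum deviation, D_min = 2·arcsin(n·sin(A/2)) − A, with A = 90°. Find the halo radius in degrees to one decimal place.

n·sin(A/2) = 1.310 × sin 45° = 1.310 × 0.7071 = 0.9263.
D_min = 2·arcsin(0.9263) − 90° = 2 × 67.867° − 90° = 45.733°.

45.7°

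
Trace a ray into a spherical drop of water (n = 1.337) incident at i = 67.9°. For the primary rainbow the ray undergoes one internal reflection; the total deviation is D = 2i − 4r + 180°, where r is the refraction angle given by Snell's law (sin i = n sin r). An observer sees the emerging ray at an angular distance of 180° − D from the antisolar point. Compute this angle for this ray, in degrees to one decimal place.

39.7°

sin r = sin 67.9° / 1.337 = 0.9265/1.337 = 0.6930; r = 43.87°.
D = 2·67.9° − 4·43.87° + 180° = 135.80° − 175.47° + 180° = 140.33°.
Angle from antisolar point = 180° − D = 39.67°.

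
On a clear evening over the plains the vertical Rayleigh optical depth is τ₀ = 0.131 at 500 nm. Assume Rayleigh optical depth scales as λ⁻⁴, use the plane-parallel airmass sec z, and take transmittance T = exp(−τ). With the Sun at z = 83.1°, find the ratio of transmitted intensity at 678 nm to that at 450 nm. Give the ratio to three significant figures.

Airmass: sec 83.1° = 8.3238.
τ(678 nm) = 0.131 × (500/678)⁴ × 8.3238 = 0.131 × 0.2958 × 8.3238 = 0.3225.
τ(450 nm) = 0.131 × (500/450)⁴ × 8.3238 = 0.131 × 1.5242 × 8.3238 = 1.6620.
T(678)/T(450) = exp(τ_B − τ_A) = exp(1.3395) = 3.8170.

3.82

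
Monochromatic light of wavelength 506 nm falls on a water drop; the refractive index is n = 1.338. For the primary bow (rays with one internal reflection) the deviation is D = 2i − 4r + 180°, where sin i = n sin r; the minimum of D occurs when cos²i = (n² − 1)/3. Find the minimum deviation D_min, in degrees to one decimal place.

cos²i = (1.79024 − 1)/3 = 0.26341; i = arccos(0.51324) = 59.120°.
sin r = sin 59.120°/1.338 = 0.64144; r = 39.899°.
D_min = 2·59.120° − 4·39.899° + 180° = 138.643°.

138.6°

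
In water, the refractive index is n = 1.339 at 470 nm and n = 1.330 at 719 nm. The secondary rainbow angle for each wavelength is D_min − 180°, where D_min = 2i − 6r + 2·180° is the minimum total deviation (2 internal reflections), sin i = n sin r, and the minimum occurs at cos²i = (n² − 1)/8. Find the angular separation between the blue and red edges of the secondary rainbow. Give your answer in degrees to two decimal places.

At 470 nm (n = 1.339): cos²i = 0.09912 → i = 71.650°, r = 45.141°, D_min = 232.451°, rainbow angle = 52.451°.
At 719 nm (n = 1.330): cos²i = 0.09611 → i = 71.940°, r = 45.630°, D_min = 230.101°, rainbow angle = 50.101°.
Angular width = |52.451° − 50.101°| = 2.350°.

2.35°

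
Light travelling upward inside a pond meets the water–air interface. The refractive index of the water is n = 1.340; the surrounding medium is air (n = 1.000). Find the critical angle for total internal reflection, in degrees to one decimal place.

sin θ_c = n_air / n = 1.000 / 1.340 = 0.7463.
θ_c = arcsin(0.7463) = 48.27°.

48.3°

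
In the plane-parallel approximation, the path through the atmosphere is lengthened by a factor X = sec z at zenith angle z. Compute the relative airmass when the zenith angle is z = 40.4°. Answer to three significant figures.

1.31

X = sec z = 1/cos 40.4° = 1/0.7615 = 1.3131.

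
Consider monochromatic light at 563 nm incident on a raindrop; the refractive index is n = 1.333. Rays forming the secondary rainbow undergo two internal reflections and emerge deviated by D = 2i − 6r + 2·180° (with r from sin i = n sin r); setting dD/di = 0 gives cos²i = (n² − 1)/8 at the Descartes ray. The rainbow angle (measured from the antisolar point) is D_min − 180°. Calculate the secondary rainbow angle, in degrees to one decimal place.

cos²i = (1.77689 − 1)/8 = 0.09711; i = arccos(0.31163) = 71.843°.
sin r = sin 71.843°/1.333 = 0.71283; r = 45.466°.
D_min = 2·71.843° − 6·45.466° + 360° = 230.891°.
Rainbow angle = D_min − 180° = 50.891°.

50.9°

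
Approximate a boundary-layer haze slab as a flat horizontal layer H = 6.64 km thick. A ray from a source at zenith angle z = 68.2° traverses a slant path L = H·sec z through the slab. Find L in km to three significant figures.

sec z = 1/cos 68.2° = 2.6927.
L = 6.64 × 2.6927 = 17.880 km.

17.9 km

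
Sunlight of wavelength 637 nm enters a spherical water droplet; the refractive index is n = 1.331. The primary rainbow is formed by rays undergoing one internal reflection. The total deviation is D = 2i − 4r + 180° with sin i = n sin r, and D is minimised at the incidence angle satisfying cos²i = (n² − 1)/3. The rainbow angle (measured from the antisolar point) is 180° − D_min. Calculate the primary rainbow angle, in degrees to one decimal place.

42.4°

cos²i = (1.77156 − 1)/3 = 0.25719; i = arccos(0.50714) = 59.527°.
sin r = sin 59.527°/1.331 = 0.64753; r = 40.356°.
D_min = 2·59.527° − 4·40.356° + 180° = 137.630°.
Rainbow angle = 180° − D_min = 42.370°.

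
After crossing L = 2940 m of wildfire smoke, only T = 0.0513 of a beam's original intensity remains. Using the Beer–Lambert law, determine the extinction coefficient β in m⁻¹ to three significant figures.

0.00101 m⁻¹

Beer–Lambert: T = exp(−βL) ⇒ β = −ln(T)/L = −ln(0.0513)/2940 = 2.9701/2940 = 0.00101 m⁻¹.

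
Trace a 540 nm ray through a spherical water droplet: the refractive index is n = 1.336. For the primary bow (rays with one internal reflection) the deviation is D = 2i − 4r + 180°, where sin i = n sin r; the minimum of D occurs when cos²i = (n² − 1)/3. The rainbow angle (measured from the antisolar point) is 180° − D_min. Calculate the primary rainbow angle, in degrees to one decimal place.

cos²i = (1.78490 − 1)/3 = 0.26163; i = arccos(0.51150) = 59.236°.
sin r = sin 59.236°/1.336 = 0.64318; r = 40.029°.
D_min = 2·59.236° − 4·40.029° + 180° = 138.356°.
Rainbow angle = 180° − D_min = 41.644°.

41.6°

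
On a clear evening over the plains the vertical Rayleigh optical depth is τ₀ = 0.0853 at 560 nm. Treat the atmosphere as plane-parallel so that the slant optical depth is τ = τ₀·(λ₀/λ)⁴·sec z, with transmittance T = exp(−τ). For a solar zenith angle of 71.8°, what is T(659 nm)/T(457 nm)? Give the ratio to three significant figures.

Airmass: sec 71.8° = 3.2017.
τ(659 nm) = 0.0853 × (560/659)⁴ × 3.2017 = 0.0853 × 0.5214 × 3.2017 = 0.1424.
τ(457 nm) = 0.0853 × (560/457)⁴ × 3.2017 = 0.0853 × 2.2547 × 3.2017 = 0.6158.
T(659)/T(457) = exp(τ_B − τ_A) = exp(0.4734) = 1.6054.

1.61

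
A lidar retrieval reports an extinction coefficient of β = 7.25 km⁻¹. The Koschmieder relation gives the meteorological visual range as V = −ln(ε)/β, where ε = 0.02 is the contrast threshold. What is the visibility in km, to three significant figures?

0.540 km

V = −ln(0.02) / 7.25 = 3.912 / 7.25 = 0.5396 km.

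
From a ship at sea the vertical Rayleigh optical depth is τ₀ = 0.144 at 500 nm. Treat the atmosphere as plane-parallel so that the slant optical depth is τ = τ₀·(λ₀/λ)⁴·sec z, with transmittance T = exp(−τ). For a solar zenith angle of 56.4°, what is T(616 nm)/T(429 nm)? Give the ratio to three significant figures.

1.44

Airmass: sec 56.4° = 1.8070.
τ(616 nm) = 0.144 × (500/616)⁴ × 1.8070 = 0.144 × 0.4341 × 1.8070 = 0.1130.
τ(429 nm) = 0.144 × (500/429)⁴ × 1.8070 = 0.144 × 1.8452 × 1.8070 = 0.4802.
T(616)/T(429) = exp(τ_B − τ_A) = exp(0.3672) = 1.4437.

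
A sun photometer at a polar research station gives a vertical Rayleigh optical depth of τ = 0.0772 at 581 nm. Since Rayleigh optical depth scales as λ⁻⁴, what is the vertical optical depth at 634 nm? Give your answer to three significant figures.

τ(634 nm) = τ(581 nm) × (581/634)⁴ = 0.0772 × (0.9164)⁴ = 0.0772 × 0.7053 = 0.0544.

0.0544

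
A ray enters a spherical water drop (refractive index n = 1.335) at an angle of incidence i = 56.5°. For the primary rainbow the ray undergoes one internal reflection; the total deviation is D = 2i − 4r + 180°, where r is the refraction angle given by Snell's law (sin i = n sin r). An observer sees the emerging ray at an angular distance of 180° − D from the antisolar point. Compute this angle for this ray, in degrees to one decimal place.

41.6°

sin r = sin 56.5° / 1.335 = 0.8339/1.335 = 0.6246; r = 38.66°.
D = 2·56.5° − 4·38.66° + 180° = 113.00° − 154.62° + 180° = 138.38°.
Angle from antisolar point = 180° − D = 41.62°.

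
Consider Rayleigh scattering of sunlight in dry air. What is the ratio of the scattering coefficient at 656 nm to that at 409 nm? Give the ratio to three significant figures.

Rayleigh scattering ∝ λ⁻⁴, so the ratio of coefficients is the inverse fourth power of the wavelength ratio.
σ(656)/σ(409) = (409/656)⁴ = (0.6235)⁴ = 0.1511.

0.151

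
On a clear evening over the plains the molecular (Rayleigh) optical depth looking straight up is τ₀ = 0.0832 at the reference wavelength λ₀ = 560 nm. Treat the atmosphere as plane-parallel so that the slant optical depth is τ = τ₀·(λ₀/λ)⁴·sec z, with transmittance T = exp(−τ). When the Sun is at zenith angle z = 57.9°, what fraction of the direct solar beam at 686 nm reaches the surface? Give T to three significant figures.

sec 57.9° = 1.8818.
τ = 0.0832 × (560/686)⁴ × 1.8818 = 0.0832 × 0.4441 × 1.8818 = 0.0695.
T = exp(−0.0695) = 0.9328.

0.933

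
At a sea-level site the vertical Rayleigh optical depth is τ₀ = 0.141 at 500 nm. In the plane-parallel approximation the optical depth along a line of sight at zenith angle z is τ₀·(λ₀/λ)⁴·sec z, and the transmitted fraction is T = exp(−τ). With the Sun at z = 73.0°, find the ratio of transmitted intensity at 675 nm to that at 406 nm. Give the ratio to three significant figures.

2.62

Airmass: sec 73.0° = 3.4203.
τ(675 nm) = 0.141 × (500/675)⁴ × 3.4203 = 0.141 × 0.3011 × 3.4203 = 0.1452.
τ(406 nm) = 0.141 × (500/406)⁴ × 3.4203 = 0.141 × 2.3003 × 3.4203 = 1.1093.
T(675)/T(406) = exp(τ_B − τ_A) = exp(0.9641) = 2.6225.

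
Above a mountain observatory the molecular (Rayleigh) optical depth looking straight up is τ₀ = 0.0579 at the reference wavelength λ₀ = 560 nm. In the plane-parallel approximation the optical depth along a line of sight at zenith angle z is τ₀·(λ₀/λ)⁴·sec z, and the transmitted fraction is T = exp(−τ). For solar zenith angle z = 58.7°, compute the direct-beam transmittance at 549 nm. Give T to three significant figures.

0.886

sec 58.7° = 1.9249.
τ = 0.0579 × (560/549)⁴ × 1.9249 = 0.0579 × 1.0826 × 1.9249 = 0.1207.
T = exp(−0.1207) = 0.8863.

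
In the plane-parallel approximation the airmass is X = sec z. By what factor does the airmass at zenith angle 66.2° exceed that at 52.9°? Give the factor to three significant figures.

X(66.2°)/X(52.9°) = sec 66.2° / sec 52.9° = cos 52.9° / cos 66.2° = 0.6032/0.4035 = 1.4948.

1.49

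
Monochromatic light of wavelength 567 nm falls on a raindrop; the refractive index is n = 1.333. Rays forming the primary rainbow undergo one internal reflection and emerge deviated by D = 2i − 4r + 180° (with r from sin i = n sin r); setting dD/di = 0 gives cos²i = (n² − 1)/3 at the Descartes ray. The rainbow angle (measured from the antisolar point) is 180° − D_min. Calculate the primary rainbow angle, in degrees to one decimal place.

42.1°

cos²i = (1.77689 − 1)/3 = 0.25896; i = arccos(0.50888) = 59.410°.
sin r = sin 59.410°/1.333 = 0.64579; r = 40.225°.
D_min = 2·59.410° − 4·40.225° + 180° = 137.922°.
Rainbow angle = 180° − D_min = 42.078°.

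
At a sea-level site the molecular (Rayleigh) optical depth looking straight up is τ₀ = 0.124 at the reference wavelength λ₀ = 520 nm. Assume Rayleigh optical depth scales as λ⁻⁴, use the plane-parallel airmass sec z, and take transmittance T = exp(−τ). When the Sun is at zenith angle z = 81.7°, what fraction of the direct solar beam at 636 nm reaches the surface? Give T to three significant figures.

0.681

sec 81.7° = 6.9273.
τ = 0.124 × (520/636)⁴ × 6.9273 = 0.124 × 0.4469 × 6.9273 = 0.3839.
T = exp(−0.3839) = 0.6812.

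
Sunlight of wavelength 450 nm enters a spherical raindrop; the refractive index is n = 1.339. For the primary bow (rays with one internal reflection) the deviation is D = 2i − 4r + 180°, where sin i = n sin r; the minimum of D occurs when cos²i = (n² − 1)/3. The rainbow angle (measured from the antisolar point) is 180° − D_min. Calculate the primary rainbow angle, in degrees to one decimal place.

cos²i = (1.79292 − 1)/3 = 0.26431; i = arccos(0.51411) = 59.062°.
sin r = sin 59.062°/1.339 = 0.64057; r = 39.834°.
D_min = 2·59.062° − 4·39.834° + 180° = 138.786°.
Rainbow angle = 180° − D_min = 41.214°.

41.2°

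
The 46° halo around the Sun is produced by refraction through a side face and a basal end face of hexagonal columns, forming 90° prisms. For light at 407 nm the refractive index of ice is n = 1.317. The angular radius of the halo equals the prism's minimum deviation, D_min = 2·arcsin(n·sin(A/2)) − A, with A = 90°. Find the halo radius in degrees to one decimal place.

n·sin(A/2) = 1.317 × sin 45° = 1.317 × 0.7071 = 0.9313.
D_min = 2·arcsin(0.9313) − 90° = 2 × 68.632° − 90° = 47.264°.

47.3°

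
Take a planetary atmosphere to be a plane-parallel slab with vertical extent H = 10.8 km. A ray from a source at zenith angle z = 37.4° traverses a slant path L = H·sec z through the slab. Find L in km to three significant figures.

13.6 km

sec z = 1/cos 37.4° = 1.2588.
L = 10.8 × 1.2588 = 13.595 km.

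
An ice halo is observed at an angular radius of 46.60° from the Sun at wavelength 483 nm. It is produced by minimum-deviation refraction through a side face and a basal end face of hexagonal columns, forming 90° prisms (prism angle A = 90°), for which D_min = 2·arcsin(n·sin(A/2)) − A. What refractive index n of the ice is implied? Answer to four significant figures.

Rearranging: n = sin((D_min + A)/2) / sin(A/2).
(D_min + A)/2 = (46.60° + 90°)/2 = 68.300°.
n = sin 68.300° / sin 45° = 0.9291 / 0.7071 = 1.3140.

1.314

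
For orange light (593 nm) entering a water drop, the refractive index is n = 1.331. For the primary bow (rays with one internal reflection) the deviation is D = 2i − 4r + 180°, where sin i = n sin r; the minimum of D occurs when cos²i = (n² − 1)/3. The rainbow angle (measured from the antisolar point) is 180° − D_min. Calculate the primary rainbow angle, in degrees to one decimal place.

cos²i = (1.77156 − 1)/3 = 0.25719; i = arccos(0.50714) = 59.527°.
sin r = sin 59.527°/1.331 = 0.64753; r = 40.356°.
D_min = 2·59.527° − 4·40.356° + 180° = 137.630°.
Rainbow angle = 180° − D_min = 42.370°.

42.4°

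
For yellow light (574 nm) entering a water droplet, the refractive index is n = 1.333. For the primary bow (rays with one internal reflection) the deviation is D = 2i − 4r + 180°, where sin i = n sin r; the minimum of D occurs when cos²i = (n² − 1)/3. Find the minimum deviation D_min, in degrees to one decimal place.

137.9°

cos²i = (1.77689 − 1)/3 = 0.25896; i = arccos(0.50888) = 59.410°.
sin r = sin 59.410°/1.333 = 0.64579; r = 40.225°.
D_min = 2·59.410° − 4·40.225° + 180° = 137.922°.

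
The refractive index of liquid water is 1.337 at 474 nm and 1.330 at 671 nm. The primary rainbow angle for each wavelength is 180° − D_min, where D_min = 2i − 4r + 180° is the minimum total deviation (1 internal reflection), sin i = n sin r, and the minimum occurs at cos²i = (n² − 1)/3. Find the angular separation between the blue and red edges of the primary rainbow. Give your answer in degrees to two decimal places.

1.02°

At 474 nm (n = 1.337): cos²i = 0.26252 → i = 59.178°, r = 39.964°, D_min = 138.500°, rainbow angle = 41.500°.
At 671 nm (n = 1.330): cos²i = 0.25630 → i = 59.585°, r = 40.422°, D_min = 137.484°, rainbow angle = 42.516°.
Angular width = |41.500° − 42.516°| = 1.016°.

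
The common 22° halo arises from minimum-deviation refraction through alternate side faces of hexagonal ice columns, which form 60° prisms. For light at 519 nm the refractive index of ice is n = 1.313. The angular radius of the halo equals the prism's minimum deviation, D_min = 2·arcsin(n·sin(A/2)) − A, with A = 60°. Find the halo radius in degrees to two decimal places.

22.07°

n·sin(A/2) = 1.313 × sin 30° = 1.313 × 0.5000 = 0.6565.
D_min = 2·arcsin(0.6565) − 60° = 2 × 41.033° − 60° = 22.067°.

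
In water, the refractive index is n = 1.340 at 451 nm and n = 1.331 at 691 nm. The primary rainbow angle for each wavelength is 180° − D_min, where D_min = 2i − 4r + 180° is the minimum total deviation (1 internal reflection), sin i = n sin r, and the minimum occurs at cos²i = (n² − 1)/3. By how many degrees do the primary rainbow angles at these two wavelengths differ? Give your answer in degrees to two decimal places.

1.30°

At 451 nm (n = 1.340): cos²i = 0.26520 → i = 59.004°, r = 39.770°, D_min = 138.929°, rainbow angle = 41.071°.
At 691 nm (n = 1.331): cos²i = 0.25719 → i = 59.527°, r = 40.356°, D_min = 137.630°, rainbow angle = 42.370°.
Angular width = |41.071° − 42.370°| = 1.299°.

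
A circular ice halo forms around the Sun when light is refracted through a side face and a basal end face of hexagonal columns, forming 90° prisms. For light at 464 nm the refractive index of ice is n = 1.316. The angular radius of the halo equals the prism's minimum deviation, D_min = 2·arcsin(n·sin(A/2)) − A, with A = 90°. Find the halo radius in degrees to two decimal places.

47.04°

n·sin(A/2) = 1.316 × sin 45° = 1.316 × 0.7071 = 0.9306.
D_min = 2·arcsin(0.9306) − 90° = 2 × 68.521° − 90° = 47.042°.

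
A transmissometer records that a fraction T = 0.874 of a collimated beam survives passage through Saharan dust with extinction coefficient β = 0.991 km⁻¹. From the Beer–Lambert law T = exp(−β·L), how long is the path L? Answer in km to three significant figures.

0.136 km

Beer–Lambert: T = exp(−βL) ⇒ L = −ln(T)/β = −ln(0.874)/0.991 = 0.1347/0.991 = 0.1359 km.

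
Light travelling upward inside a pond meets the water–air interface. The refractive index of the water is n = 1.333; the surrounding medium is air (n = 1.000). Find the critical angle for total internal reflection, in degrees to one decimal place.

48.6°

sin θ_c = n_air / n = 1.000 / 1.333 = 0.7502.
θ_c = arcsin(0.7502) = 48.61°.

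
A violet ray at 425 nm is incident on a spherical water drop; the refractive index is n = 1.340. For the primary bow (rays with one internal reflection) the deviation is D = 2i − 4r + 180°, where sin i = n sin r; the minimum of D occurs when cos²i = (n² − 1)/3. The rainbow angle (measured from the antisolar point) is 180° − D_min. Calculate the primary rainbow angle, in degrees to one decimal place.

41.1°

cos²i = (1.79560 − 1)/3 = 0.26520; i = arccos(0.51498) = 59.004°.
sin r = sin 59.004°/1.340 = 0.63971; r = 39.770°.
D_min = 2·59.004° − 4·39.770° + 180° = 138.929°.
Rainbow angle = 180° − D_min = 41.071°.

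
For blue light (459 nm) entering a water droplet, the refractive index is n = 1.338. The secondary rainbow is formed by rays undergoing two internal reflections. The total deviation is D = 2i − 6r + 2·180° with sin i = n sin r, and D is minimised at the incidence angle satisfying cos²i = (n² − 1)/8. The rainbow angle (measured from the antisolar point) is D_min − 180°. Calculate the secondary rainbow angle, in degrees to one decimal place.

cos²i = (1.79024 − 1)/8 = 0.09878; i = arccos(0.31429) = 71.682°.
sin r = sin 71.682°/1.338 = 0.70951; r = 45.195°.
D_min = 2·71.682° − 6·45.195° + 360° = 232.193°.
Rainbow angle = D_min − 180° = 52.193°.

52.2°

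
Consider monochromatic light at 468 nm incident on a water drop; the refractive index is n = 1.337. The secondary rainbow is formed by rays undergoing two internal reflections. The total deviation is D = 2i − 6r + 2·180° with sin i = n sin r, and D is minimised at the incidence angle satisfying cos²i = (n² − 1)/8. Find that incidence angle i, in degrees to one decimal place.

71.7°

cos²i = (1.337² − 1)/8 = (1.78757 − 1)/8 = 0.09845.
cos i = 0.31376, so i = 71.714°.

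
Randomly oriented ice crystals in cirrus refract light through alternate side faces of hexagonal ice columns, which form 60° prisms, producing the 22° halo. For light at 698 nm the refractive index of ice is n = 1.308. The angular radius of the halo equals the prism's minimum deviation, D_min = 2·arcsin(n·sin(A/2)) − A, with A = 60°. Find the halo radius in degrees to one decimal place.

21.7°

n·sin(A/2) = 1.308 × sin 30° = 1.308 × 0.5000 = 0.6540.
D_min = 2·arcsin(0.6540) − 60° = 2 × 40.844° − 60° = 21.688°.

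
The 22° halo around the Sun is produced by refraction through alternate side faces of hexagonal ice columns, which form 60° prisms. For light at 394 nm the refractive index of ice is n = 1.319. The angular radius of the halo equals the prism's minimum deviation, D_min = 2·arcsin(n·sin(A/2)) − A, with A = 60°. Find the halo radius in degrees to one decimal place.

n·sin(A/2) = 1.319 × sin 30° = 1.319 × 0.5000 = 0.6595.
D_min = 2·arcsin(0.6595) − 60° = 2 × 41.262° − 60° = 22.524°.

22.5°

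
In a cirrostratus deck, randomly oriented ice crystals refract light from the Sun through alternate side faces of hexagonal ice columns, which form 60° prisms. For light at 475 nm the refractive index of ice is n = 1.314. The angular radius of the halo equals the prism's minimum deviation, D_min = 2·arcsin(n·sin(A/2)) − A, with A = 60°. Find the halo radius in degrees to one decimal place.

22.1°

n·sin(A/2) = 1.314 × sin 30° = 1.314 × 0.5000 = 0.6570.
D_min = 2·arcsin(0.6570) − 60° = 2 × 41.071° − 60° = 22.143°.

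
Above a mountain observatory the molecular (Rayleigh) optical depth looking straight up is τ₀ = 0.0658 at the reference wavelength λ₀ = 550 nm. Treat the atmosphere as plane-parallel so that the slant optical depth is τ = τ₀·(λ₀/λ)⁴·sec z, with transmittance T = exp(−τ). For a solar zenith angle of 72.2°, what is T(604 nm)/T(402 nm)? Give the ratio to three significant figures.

Airmass: sec 72.2° = 3.2712.
τ(604 nm) = 0.0658 × (550/604)⁴ × 3.2712 = 0.0658 × 0.6875 × 3.2712 = 0.1480.
τ(402 nm) = 0.0658 × (550/402)⁴ × 3.2712 = 0.0658 × 3.5039 × 3.2712 = 0.7542.
T(604)/T(402) = exp(τ_B − τ_A) = exp(0.6062) = 1.8335.

1.83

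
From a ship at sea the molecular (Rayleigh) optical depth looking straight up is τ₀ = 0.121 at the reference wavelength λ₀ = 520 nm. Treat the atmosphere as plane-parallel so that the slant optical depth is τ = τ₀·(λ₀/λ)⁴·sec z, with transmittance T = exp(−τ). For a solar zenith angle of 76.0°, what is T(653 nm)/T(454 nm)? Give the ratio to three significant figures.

Airmass: sec 76.0° = 4.1336.
τ(653 nm) = 0.121 × (520/653)⁴ × 4.1336 = 0.121 × 0.4021 × 4.1336 = 0.2011.
τ(454 nm) = 0.121 × (520/454)⁴ × 4.1336 = 0.121 × 1.7210 × 4.1336 = 0.8608.
T(653)/T(454) = exp(τ_B − τ_A) = exp(0.6597) = 1.9342.

1.93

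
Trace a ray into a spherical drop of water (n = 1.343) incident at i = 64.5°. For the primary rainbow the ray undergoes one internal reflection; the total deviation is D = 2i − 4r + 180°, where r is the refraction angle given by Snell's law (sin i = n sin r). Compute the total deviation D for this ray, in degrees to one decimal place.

140.1°

sin r = sin 64.5° / 1.343 = 0.9026/1.343 = 0.6721; r = 42.23°.
D = 2·64.5° − 4·42.23° + 180° = 129.00° − 168.91° + 180° = 140.09°.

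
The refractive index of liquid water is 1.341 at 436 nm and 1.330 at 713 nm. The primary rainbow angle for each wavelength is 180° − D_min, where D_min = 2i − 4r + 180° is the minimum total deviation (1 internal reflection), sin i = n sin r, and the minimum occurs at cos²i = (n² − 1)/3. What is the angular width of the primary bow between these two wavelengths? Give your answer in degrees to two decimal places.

1.59°

At 436 nm (n = 1.341): cos²i = 0.26609 → i = 58.946°, r = 39.705°, D_min = 139.071°, rainbow angle = 40.929°.
At 713 nm (n = 1.330): cos²i = 0.25630 → i = 59.585°, r = 40.422°, D_min = 137.484°, rainbow angle = 42.516°.
Angular width = |40.929° − 42.516°| = 1.588°.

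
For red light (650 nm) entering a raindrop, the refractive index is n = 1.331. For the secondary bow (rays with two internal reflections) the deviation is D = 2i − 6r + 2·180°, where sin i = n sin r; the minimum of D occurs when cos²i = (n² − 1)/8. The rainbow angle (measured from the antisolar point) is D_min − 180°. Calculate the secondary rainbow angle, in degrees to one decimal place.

cos²i = (1.77156 − 1)/8 = 0.09645; i = arccos(0.31056) = 71.907°.
sin r = sin 71.907°/1.331 = 0.71417; r = 45.575°.
D_min = 2·71.907° − 6·45.575° + 360° = 230.365°.
Rainbow angle = D_min − 180° = 50.365°.

50.4°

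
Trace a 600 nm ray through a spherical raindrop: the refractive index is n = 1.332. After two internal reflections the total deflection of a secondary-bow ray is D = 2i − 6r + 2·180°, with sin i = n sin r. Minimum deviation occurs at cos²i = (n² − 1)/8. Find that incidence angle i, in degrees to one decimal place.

71.9°

cos²i = (1.332² − 1)/8 = (1.77422 − 1)/8 = 0.09678.
cos i = 0.31109, so i = 71.875°.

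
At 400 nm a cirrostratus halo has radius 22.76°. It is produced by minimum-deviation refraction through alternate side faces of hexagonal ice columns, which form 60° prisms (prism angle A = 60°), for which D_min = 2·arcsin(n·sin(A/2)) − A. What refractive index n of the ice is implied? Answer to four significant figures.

1.322

Rearranging: n = sin((D_min + A)/2) / sin(A/2).
(D_min + A)/2 = (22.76° + 60°)/2 = 41.380°.
n = sin 41.380° / sin 30° = 0.6610 / 0.5000 = 1.3221.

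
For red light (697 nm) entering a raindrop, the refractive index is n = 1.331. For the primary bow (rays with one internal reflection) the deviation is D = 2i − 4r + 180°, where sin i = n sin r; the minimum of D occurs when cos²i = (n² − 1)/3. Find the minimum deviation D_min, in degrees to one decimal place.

137.6°

cos²i = (1.77156 − 1)/3 = 0.25719; i = arccos(0.50714) = 59.527°.
sin r = sin 59.527°/1.331 = 0.64753; r = 40.356°.
D_min = 2·59.527° − 4·40.356° + 180° = 137.630°.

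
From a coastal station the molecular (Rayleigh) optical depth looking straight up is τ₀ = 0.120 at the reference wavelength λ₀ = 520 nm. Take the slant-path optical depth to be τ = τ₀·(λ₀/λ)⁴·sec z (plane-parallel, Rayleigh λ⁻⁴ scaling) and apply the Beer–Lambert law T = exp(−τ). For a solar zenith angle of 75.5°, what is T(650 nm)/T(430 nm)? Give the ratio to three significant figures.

Airmass: sec 75.5° = 3.9939.
τ(650 nm) = 0.120 × (520/650)⁴ × 3.9939 = 0.120 × 0.4096 × 3.9939 = 0.1963.
τ(430 nm) = 0.120 × (520/430)⁴ × 3.9939 = 0.120 × 2.1386 × 3.9939 = 1.0250.
T(650)/T(430) = exp(τ_B − τ_A) = exp(0.8287) = 2.2903.

2.29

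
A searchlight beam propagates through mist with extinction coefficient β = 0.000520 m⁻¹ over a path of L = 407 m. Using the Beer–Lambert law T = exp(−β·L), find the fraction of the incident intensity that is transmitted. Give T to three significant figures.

τ = β·L = 0.000520 × 407 = 0.2116.
T = exp(−0.2116) = 0.8093.

0.809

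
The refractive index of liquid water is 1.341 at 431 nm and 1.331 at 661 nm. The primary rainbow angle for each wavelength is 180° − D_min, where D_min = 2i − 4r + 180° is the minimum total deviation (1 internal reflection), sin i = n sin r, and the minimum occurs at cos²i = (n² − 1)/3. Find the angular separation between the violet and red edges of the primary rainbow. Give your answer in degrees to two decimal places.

At 431 nm (n = 1.341): cos²i = 0.26609 → i = 58.946°, r = 39.705°, D_min = 139.071°, rainbow angle = 40.929°.
At 661 nm (n = 1.331): cos²i = 0.25719 → i = 59.527°, r = 40.356°, D_min = 137.630°, rainbow angle = 42.370°.
Angular width = |40.929° − 42.370°| = 1.441°.

1.44°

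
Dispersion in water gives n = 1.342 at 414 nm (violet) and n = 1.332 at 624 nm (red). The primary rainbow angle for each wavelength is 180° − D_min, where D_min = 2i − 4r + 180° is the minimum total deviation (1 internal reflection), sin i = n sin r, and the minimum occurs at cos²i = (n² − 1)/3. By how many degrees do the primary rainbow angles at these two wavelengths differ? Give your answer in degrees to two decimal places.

At 414 nm (n = 1.342): cos²i = 0.26699 → i = 58.888°, r = 39.641°, D_min = 139.213°, rainbow angle = 40.787°.
At 624 nm (n = 1.332): cos²i = 0.25807 → i = 59.469°, r = 40.290°, D_min = 137.776°, rainbow angle = 42.224°.
Angular width = |40.787° − 42.224°| = 1.437°.

1.44°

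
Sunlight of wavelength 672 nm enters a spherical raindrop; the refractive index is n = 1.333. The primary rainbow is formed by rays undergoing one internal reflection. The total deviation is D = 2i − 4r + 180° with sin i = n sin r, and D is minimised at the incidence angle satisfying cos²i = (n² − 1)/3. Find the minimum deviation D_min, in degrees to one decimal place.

137.9°

cos²i = (1.77689 − 1)/3 = 0.25896; i = arccos(0.50888) = 59.410°.
sin r = sin 59.410°/1.333 = 0.64579; r = 40.225°.
D_min = 2·59.410° − 4·40.225° + 180° = 137.922°.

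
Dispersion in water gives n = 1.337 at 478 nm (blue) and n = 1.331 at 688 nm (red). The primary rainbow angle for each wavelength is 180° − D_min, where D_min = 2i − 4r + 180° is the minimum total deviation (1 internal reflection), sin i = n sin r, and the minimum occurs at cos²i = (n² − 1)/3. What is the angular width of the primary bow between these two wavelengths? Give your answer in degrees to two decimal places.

At 478 nm (n = 1.337): cos²i = 0.26252 → i = 59.178°, r = 39.964°, D_min = 138.500°, rainbow angle = 41.500°.
At 688 nm (n = 1.331): cos²i = 0.25719 → i = 59.527°, r = 40.356°, D_min = 137.630°, rainbow angle = 42.370°.
Angular width = |41.500° − 42.370°| = 0.870°.

0.87°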